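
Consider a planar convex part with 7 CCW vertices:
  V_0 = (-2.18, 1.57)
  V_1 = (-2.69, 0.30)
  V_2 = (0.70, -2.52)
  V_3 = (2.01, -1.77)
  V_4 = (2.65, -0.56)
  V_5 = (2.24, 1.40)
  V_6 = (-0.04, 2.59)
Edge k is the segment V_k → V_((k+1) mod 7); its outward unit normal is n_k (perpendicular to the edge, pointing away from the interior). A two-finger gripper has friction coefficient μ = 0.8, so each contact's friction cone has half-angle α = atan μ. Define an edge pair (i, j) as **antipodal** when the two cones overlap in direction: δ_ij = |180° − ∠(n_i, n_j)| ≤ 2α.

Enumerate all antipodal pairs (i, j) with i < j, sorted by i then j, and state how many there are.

count = 10; pairs: (0,2), (0,3), (0,4), (1,4), (1,5), (1,6), (2,5), (2,6), (3,6), (4,6)

α = atan 0.8 = 38.66°;  2α = 77.32°
n_0 = (-0.9280, +0.3727)
n_1 = (-0.6395, -0.7688)
n_2 = (+0.4969, -0.8678)
n_3 = (+0.8840, -0.4676)
n_4 = (+0.9788, +0.2048)
n_5 = (+0.4627, +0.8865)
n_6 = (-0.4303, +0.9027)
  (0,1): δ = 107.88°  ·
  (0,2): δ = 38.33°  ✓
  (0,3): δ = 6.00°  ✓
  (0,4): δ = 33.69°  ✓
  (0,5): δ = 84.32°  ·
  (0,6): δ = 137.36°  ·
  (1,2): δ = 110.45°  ·
  (1,3): δ = 78.12°  ·
  (1,4): δ = 38.43°  ✓
  (1,5): δ = 12.19°  ✓
  (1,6): δ = 65.24°  ✓
  (2,3): δ = 147.67°  ·
  (2,4): δ = 107.98°  ·
  (2,5): δ = 57.35°  ✓
  (2,6): δ = 4.31°  ✓
  (3,4): δ = 140.31°  ·
  (3,5): δ = 89.69°  ·
  (3,6): δ = 36.64°  ✓
  (4,5): δ = 129.38°  ·
  (4,6): δ = 76.33°  ✓
  (5,6): δ = 126.95°  ·
antipodal pairs: 10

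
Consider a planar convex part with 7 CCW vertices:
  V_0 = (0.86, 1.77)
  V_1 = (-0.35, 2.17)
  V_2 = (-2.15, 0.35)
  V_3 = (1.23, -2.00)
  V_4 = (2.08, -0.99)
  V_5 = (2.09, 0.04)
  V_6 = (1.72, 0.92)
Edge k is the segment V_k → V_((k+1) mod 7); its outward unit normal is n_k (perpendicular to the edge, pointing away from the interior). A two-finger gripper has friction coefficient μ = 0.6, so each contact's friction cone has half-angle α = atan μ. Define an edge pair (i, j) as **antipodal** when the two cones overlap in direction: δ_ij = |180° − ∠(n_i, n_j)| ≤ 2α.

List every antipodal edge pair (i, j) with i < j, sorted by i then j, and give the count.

count = 6; pairs: (0,2), (1,3), (1,4), (2,4), (2,5), (2,6)

α = atan 0.6 = 30.96°;  2α = 61.93°
n_0 = (+0.3139, +0.9495)
n_1 = (-0.7110, +0.7032)
n_2 = (-0.5709, -0.8211)
n_3 = (+0.7651, -0.6439)
n_4 = (+1.0000, -0.0097)
n_5 = (+0.9218, +0.3876)
n_6 = (+0.7030, +0.7112)
  (0,1): δ = 116.39°  ·
  (0,2): δ = 16.52°  ✓
  (0,3): δ = 68.21°  ·
  (0,4): δ = 107.74°  ·
  (0,5): δ = 131.10°  ·
  (0,6): δ = 153.63°  ·
  (1,2): δ = 80.13°  ·
  (1,3): δ = 4.60°  ✓
  (1,4): δ = 44.13°  ✓
  (1,5): δ = 67.49°  ·
  (1,6): δ = 90.02°  ·
  (2,3): δ = 95.27°  ·
  (2,4): δ = 55.75°  ✓
  (2,5): δ = 32.39°  ✓
  (2,6): δ = 9.86°  ✓
  (3,4): δ = 140.47°  ·
  (3,5): δ = 117.11°  ·
  (3,6): δ = 94.58°  ·
  (4,5): δ = 156.64°  ·
  (4,6): δ = 134.11°  ·
  (5,6): δ = 157.47°  ·
antipodal pairs: 6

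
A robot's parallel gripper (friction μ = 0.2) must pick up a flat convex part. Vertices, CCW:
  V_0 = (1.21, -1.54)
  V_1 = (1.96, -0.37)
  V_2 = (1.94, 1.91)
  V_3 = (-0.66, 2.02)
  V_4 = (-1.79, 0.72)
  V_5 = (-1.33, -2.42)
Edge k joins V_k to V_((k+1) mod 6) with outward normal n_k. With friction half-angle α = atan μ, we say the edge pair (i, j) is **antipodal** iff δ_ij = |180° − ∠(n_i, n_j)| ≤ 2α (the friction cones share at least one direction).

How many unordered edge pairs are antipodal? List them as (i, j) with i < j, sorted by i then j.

α = atan 0.2 = 11.31°;  2α = 22.62°
n_0 = (+0.8419, -0.5397)
n_1 = (+1.0000, +0.0088)
n_2 = (+0.0423, +0.9991)
n_3 = (-0.7547, +0.6560)
n_4 = (-0.9894, -0.1449)
n_5 = (+0.3274, -0.9449)
  (0,1): δ = 146.84°  ·
  (0,2): δ = 59.76°  ·
  (0,3): δ = 8.34°  ✓
  (0,4): δ = 41.00°  ·
  (0,5): δ = 141.77°  ·
  (1,2): δ = 92.93°  ·
  (1,3): δ = 41.50°  ·
  (1,4): δ = 7.83°  ✓
  (1,5): δ = 108.61°  ·
  (2,3): δ = 128.58°  ·
  (2,4): δ = 79.24°  ·
  (2,5): δ = 21.53°  ✓
  (3,4): δ = 130.67°  ·
  (3,5): δ = 29.89°  ·
  (4,5): δ = 79.23°  ·
antipodal pairs: 3

count = 3; pairs: (0,3), (1,4), (2,5)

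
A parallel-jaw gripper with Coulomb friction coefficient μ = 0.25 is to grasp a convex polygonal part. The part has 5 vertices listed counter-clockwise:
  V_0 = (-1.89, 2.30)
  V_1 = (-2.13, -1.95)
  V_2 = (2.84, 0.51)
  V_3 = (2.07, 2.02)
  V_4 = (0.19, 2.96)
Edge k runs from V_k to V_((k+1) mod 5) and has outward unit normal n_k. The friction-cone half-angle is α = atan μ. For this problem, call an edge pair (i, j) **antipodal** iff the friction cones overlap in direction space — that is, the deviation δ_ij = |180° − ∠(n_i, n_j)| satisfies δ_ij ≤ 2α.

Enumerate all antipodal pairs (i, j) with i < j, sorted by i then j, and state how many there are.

α = atan 0.25 = 14.04°;  2α = 28.07°
n_0 = (-0.9984, +0.0564)
n_1 = (+0.4436, -0.8962)
n_2 = (+0.8909, +0.4543)
n_3 = (+0.4472, +0.8944)
n_4 = (-0.3024, +0.9532)
  (0,1): δ = 60.43°  ·
  (0,2): δ = 30.25°  ·
  (0,3): δ = 66.67°  ·
  (0,4): δ = 110.84°  ·
  (1,2): δ = 89.32°  ·
  (1,3): δ = 52.90°  ·
  (1,4): δ = 8.73°  ✓
  (2,3): δ = 143.58°  ·
  (2,4): δ = 99.41°  ·
  (3,4): δ = 135.83°  ·
antipodal pairs: 1

count = 1; pairs: (1,4)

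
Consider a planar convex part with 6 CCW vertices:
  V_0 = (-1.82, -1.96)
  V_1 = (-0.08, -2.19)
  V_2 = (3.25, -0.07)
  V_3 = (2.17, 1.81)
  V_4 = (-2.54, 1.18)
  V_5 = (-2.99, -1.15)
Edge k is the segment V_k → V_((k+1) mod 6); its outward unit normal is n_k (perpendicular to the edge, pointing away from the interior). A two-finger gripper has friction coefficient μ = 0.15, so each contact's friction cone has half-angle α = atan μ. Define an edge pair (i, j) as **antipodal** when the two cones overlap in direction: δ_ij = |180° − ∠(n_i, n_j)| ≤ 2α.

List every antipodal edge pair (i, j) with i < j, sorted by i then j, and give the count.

α = atan 0.15 = 8.53°;  2α = 17.06°
n_0 = (-0.1310, -0.9914)
n_1 = (+0.5370, -0.8436)
n_2 = (+0.8671, +0.4981)
n_3 = (-0.1326, +0.9912)
n_4 = (-0.9819, +0.1896)
n_5 = (-0.5692, -0.8222)
  (0,1): δ = 139.99°  ·
  (0,2): δ = 52.59°  ·
  (0,3): δ = 15.15°  ✓
  (0,4): δ = 86.60°  ·
  (0,5): δ = 152.83°  ·
  (1,2): δ = 92.61°  ·
  (1,3): δ = 24.86°  ·
  (1,4): δ = 46.59°  ·
  (1,5): δ = 112.82°  ·
  (2,3): δ = 112.26°  ·
  (2,4): δ = 40.81°  ·
  (2,5): δ = 25.43°  ·
  (3,4): δ = 108.55°  ·
  (3,5): δ = 42.31°  ·
  (4,5): δ = 113.76°  ·
antipodal pairs: 1

count = 1; pairs: (0,3)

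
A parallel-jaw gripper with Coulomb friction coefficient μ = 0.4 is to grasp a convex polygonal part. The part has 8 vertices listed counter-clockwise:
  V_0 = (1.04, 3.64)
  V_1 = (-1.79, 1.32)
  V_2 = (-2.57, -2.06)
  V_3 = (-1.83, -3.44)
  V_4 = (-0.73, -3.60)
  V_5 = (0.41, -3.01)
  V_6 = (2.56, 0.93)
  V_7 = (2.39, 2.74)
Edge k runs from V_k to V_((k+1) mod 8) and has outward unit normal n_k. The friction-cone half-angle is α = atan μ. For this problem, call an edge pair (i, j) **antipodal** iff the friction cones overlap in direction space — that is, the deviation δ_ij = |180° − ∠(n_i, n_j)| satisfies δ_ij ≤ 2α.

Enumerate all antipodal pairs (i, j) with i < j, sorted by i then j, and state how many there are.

count = 7; pairs: (0,4), (0,5), (1,5), (1,6), (2,6), (2,7), (3,7)

α = atan 0.4 = 21.80°;  2α = 43.60°
n_0 = (-0.6340, +0.7733)
n_1 = (-0.9744, +0.2249)
n_2 = (-0.8813, -0.4726)
n_3 = (-0.1439, -0.9896)
n_4 = (+0.4596, -0.8881)
n_5 = (+0.8778, -0.4790)
n_6 = (+0.9956, +0.0935)
n_7 = (+0.5547, +0.8321)
  (0,1): δ = 142.34°  ·
  (0,2): δ = 101.14°  ·
  (0,3): δ = 47.62°  ·
  (0,4): δ = 11.98°  ✓
  (0,5): δ = 22.03°  ✓
  (0,6): δ = 56.02°  ·
  (0,7): δ = 106.97°  ·
  (1,2): δ = 138.80°  ·
  (1,3): δ = 85.28°  ·
  (1,4): δ = 49.64°  ·
  (1,5): δ = 15.63°  ✓
  (1,6): δ = 18.36°  ✓
  (1,7): δ = 69.30°  ·
  (2,3): δ = 126.48°  ·
  (2,4): δ = 90.84°  ·
  (2,5): δ = 56.82°  ·
  (2,6): δ = 22.84°  ✓
  (2,7): δ = 28.11°  ✓
  (3,4): δ = 144.36°  ·
  (3,5): δ = 110.34°  ·
  (3,6): δ = 76.36°  ·
  (3,7): δ = 25.41°  ✓
  (4,5): δ = 145.98°  ·
  (4,6): δ = 112.00°  ·
  (4,7): δ = 61.05°  ·
  (5,6): δ = 146.01°  ·
  (5,7): δ = 95.07°  ·
  (6,7): δ = 129.06°  ·
antipodal pairs: 7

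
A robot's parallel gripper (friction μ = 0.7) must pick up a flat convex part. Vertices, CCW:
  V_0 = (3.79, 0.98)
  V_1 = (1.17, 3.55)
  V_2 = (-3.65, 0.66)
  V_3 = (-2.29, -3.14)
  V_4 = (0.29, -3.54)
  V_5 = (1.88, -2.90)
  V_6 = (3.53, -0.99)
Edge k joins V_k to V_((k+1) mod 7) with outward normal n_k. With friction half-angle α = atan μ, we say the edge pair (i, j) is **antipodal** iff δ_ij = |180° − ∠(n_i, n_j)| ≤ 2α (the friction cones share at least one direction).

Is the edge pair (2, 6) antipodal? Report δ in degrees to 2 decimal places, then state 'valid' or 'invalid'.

δ = 27.21°, valid

α = atan 0.7 = 34.99°;  2α = 69.98°
edge 2: e_2 = (+1.36, -3.80);  n_2 = (-0.9415, -0.3370)
edge 6: e_6 = (+0.26, +1.97);  n_6 = (+0.9914, -0.1308)
∠(n_2, n_6) = 152.79°
δ = |180° − 152.79°| = 27.21°
27.21° ≤ 2α = 69.98°  →  valid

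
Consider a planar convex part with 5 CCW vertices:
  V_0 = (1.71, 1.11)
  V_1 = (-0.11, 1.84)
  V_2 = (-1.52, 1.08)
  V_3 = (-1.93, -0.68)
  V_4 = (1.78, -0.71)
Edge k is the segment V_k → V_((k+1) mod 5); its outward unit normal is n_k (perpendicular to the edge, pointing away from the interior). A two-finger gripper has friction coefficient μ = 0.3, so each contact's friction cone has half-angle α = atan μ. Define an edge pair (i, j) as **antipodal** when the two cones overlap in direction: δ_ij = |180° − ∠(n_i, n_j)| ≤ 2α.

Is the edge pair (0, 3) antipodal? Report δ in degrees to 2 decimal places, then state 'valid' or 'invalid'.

δ = 21.39°, valid

α = atan 0.3 = 16.70°;  2α = 33.40°
edge 0: e_0 = (-1.82, +0.73);  n_0 = (+0.3723, +0.9281)
edge 3: e_3 = (+3.71, -0.03);  n_3 = (-0.0081, -1.0000)
∠(n_0, n_3) = 158.61°
δ = |180° − 158.61°| = 21.39°
21.39° ≤ 2α = 33.40°  →  valid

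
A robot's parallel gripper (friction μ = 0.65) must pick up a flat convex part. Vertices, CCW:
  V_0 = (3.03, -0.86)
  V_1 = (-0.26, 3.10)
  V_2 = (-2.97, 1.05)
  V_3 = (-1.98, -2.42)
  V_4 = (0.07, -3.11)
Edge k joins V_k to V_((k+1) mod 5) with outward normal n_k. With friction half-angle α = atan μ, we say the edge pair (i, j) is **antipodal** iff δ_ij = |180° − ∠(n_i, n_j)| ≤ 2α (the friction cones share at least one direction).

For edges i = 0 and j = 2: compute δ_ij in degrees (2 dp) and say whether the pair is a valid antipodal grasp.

α = atan 0.65 = 33.02°;  2α = 66.05°
edge 0: e_0 = (-3.29, +3.96);  n_0 = (+0.7692, +0.6390)
edge 2: e_2 = (+0.99, -3.47);  n_2 = (-0.9616, -0.2744)
∠(n_0, n_2) = 156.20°
δ = |180° − 156.20°| = 23.80°
23.80° ≤ 2α = 66.05°  →  valid

δ = 23.80°, valid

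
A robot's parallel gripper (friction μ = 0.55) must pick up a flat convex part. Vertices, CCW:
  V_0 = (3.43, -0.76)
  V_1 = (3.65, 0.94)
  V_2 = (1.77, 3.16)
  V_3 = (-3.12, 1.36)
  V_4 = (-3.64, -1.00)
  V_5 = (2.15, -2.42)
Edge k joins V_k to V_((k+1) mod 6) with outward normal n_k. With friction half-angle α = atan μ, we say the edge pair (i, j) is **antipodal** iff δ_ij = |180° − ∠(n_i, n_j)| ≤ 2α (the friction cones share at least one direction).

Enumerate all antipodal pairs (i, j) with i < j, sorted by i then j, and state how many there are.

count = 6; pairs: (0,3), (1,3), (1,4), (2,4), (2,5), (3,5)

α = atan 0.55 = 28.81°;  2α = 57.62°
n_0 = (+0.9917, -0.1283)
n_1 = (+0.7631, +0.6463)
n_2 = (-0.3454, +0.9384)
n_3 = (-0.9766, +0.2152)
n_4 = (-0.2382, -0.9712)
n_5 = (+0.7919, -0.6106)
  (0,1): δ = 132.37°  ·
  (0,2): δ = 62.42°  ·
  (0,3): δ = 5.05°  ✓
  (0,4): δ = 83.59°  ·
  (0,5): δ = 149.74°  ·
  (1,2): δ = 110.05°  ·
  (1,3): δ = 52.69°  ✓
  (1,4): δ = 35.96°  ✓
  (1,5): δ = 102.11°  ·
  (2,3): δ = 122.63°  ·
  (2,4): δ = 33.99°  ✓
  (2,5): δ = 32.16°  ✓
  (3,4): δ = 91.35°  ·
  (3,5): δ = 25.21°  ✓
  (4,5): δ = 113.86°  ·
antipodal pairs: 6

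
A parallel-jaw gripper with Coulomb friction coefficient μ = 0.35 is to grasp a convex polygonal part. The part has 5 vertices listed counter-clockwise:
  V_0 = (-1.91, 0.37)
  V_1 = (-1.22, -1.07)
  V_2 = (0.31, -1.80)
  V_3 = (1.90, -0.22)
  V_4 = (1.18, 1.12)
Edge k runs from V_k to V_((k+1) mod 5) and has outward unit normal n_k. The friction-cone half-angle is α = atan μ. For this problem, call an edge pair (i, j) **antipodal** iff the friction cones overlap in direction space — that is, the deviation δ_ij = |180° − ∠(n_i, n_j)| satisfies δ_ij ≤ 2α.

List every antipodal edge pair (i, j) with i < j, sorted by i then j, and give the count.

α = atan 0.35 = 19.29°;  2α = 38.58°
n_0 = (-0.9018, -0.4321)
n_1 = (-0.4306, -0.9025)
n_2 = (+0.7049, -0.7093)
n_3 = (+0.8809, +0.4733)
n_4 = (-0.2359, +0.9718)
  (0,1): δ = 141.11°  ·
  (0,2): δ = 70.78°  ·
  (0,3): δ = 2.65°  ✓
  (0,4): δ = 78.04°  ·
  (1,2): δ = 109.67°  ·
  (1,3): δ = 36.24°  ✓
  (1,4): δ = 39.15°  ·
  (2,3): δ = 106.57°  ·
  (2,4): δ = 31.18°  ✓
  (3,4): δ = 104.61°  ·
antipodal pairs: 3

count = 3; pairs: (0,3), (1,3), (2,4)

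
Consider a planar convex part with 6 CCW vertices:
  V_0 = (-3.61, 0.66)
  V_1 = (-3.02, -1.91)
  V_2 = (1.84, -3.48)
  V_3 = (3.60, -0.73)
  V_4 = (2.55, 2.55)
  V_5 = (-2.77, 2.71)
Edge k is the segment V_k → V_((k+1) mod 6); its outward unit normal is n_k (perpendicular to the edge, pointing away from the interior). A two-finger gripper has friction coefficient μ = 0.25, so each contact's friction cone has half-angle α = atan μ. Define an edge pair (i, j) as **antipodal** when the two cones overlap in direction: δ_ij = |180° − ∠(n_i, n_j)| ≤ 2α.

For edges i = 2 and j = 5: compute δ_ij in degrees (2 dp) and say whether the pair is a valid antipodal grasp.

α = atan 0.25 = 14.04°;  2α = 28.07°
edge 2: e_2 = (+1.76, +2.75);  n_2 = (+0.8423, -0.5391)
edge 5: e_5 = (-0.84, -2.05);  n_5 = (-0.9253, +0.3792)
∠(n_2, n_5) = 169.66°
δ = |180° − 169.66°| = 10.34°
10.34° ≤ 2α = 28.07°  →  valid

δ = 10.34°, valid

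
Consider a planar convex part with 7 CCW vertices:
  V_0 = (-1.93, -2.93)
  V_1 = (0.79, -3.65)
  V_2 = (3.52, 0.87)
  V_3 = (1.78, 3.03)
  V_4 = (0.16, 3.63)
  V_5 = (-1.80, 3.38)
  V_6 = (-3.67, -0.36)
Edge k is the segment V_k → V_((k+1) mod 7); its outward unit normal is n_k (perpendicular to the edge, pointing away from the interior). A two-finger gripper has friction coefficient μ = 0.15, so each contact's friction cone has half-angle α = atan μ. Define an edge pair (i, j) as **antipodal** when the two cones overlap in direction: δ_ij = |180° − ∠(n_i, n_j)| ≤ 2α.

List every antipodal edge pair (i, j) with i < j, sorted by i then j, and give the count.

count = 3; pairs: (0,3), (1,5), (2,6)

α = atan 0.15 = 8.53°;  2α = 17.06°
n_0 = (-0.2559, -0.9667)
n_1 = (+0.8560, -0.5170)
n_2 = (+0.7788, +0.6273)
n_3 = (+0.3473, +0.9377)
n_4 = (-0.1265, +0.9920)
n_5 = (-0.8944, +0.4472)
n_6 = (-0.8281, -0.5606)
  (0,1): δ = 106.30°  ·
  (0,2): δ = 36.32°  ·
  (0,3): δ = 5.50°  ✓
  (0,4): δ = 22.10°  ·
  (0,5): δ = 78.26°  ·
  (0,6): δ = 138.93°  ·
  (1,2): δ = 110.02°  ·
  (1,3): δ = 79.19°  ·
  (1,4): δ = 51.60°  ·
  (1,5): δ = 4.57°  ✓
  (1,6): δ = 65.23°  ·
  (2,3): δ = 149.18°  ·
  (2,4): δ = 121.58°  ·
  (2,5): δ = 65.42°  ·
  (2,6): δ = 4.75°  ✓
  (3,4): δ = 152.41°  ·
  (3,5): δ = 96.24°  ·
  (3,6): δ = 35.58°  ·
  (4,5): δ = 123.83°  ·
  (4,6): δ = 63.17°  ·
  (5,6): δ = 119.34°  ·
antipodal pairs: 3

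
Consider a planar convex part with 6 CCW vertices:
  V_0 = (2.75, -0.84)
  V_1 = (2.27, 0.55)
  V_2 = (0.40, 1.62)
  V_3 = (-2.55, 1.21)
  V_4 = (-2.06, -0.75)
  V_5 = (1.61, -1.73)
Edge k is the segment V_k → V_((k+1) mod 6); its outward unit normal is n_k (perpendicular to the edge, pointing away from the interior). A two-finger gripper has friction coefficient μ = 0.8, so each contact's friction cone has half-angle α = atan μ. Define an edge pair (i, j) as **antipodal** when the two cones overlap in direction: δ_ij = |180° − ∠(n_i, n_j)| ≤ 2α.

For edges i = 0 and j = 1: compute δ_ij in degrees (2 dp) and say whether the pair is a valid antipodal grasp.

δ = 138.83°, invalid

α = atan 0.8 = 38.66°;  2α = 77.32°
edge 0: e_0 = (-0.48, +1.39);  n_0 = (+0.9452, +0.3264)
edge 1: e_1 = (-1.87, +1.07);  n_1 = (+0.4966, +0.8680)
∠(n_0, n_1) = 41.17°
δ = |180° − 41.17°| = 138.83°
138.83° > 2α = 77.32°  →  invalid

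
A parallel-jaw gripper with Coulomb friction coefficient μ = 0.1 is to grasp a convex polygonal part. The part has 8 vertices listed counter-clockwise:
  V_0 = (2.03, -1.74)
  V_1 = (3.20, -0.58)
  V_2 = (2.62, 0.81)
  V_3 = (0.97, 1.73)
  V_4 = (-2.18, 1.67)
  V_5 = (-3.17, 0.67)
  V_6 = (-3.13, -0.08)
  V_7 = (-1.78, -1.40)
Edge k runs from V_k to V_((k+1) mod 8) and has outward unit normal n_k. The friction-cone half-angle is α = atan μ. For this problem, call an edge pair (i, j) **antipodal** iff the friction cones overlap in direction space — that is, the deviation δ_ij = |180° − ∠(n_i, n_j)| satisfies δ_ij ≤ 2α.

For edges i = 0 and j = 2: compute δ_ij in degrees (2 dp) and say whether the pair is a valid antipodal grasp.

α = atan 0.1 = 5.71°;  2α = 11.42°
edge 0: e_0 = (+1.17, +1.16);  n_0 = (+0.7041, -0.7101)
edge 2: e_2 = (-1.65, +0.92);  n_2 = (+0.4870, +0.8734)
∠(n_0, n_2) = 106.10°
δ = |180° − 106.10°| = 73.90°
73.90° > 2α = 11.42°  →  invalid

δ = 73.90°, invalid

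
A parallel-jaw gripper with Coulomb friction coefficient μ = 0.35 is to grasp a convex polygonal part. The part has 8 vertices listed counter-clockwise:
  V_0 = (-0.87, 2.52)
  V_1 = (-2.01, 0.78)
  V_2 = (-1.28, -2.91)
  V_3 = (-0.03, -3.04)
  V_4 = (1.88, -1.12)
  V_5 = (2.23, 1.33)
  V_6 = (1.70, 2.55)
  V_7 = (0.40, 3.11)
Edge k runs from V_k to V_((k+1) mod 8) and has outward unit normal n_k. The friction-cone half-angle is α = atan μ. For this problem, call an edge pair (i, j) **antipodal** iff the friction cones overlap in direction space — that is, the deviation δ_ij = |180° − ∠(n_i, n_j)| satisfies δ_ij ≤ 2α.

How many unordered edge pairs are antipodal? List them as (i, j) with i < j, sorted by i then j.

α = atan 0.35 = 19.29°;  2α = 38.58°
n_0 = (-0.8365, +0.5480)
n_1 = (-0.9810, -0.1941)
n_2 = (-0.1034, -0.9946)
n_3 = (+0.7090, -0.7053)
n_4 = (+0.9899, -0.1414)
n_5 = (+0.9172, +0.3985)
n_6 = (+0.3956, +0.9184)
n_7 = (-0.4213, +0.9069)
  (0,1): δ = 135.58°  ·
  (0,2): δ = 62.71°  ·
  (0,3): δ = 11.62°  ✓
  (0,4): δ = 25.10°  ✓
  (0,5): δ = 56.71°  ·
  (0,6): δ = 99.93°  ·
  (0,7): δ = 148.15°  ·
  (1,2): δ = 107.13°  ·
  (1,3): δ = 56.04°  ·
  (1,4): δ = 19.32°  ✓
  (1,5): δ = 12.29°  ✓
  (1,6): δ = 55.50°  ·
  (1,7): δ = 103.73°  ·
  (2,3): δ = 128.91°  ·
  (2,4): δ = 92.19°  ·
  (2,5): δ = 60.58°  ·
  (2,6): δ = 17.37°  ✓
  (2,7): δ = 30.86°  ✓
  (3,4): δ = 143.28°  ·
  (3,5): δ = 111.67°  ·
  (3,6): δ = 68.45°  ·
  (3,7): δ = 20.23°  ✓
  (4,5): δ = 148.39°  ·
  (4,6): δ = 105.17°  ·
  (4,7): δ = 56.95°  ·
  (5,6): δ = 136.79°  ·
  (5,7): δ = 88.56°  ·
  (6,7): δ = 131.78°  ·
antipodal pairs: 7

count = 7; pairs: (0,3), (0,4), (1,4), (1,5), (2,6), (2,7), (3,7)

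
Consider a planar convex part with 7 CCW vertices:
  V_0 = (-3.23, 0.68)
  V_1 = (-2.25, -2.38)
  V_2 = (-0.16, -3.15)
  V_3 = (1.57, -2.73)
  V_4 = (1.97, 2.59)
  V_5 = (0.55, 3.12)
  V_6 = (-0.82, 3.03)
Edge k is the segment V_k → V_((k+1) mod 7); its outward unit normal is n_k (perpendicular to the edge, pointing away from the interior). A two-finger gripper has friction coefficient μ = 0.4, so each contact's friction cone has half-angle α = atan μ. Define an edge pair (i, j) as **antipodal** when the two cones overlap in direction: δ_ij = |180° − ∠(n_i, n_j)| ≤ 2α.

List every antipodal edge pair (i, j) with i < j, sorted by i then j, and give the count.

α = atan 0.4 = 21.80°;  2α = 43.60°
n_0 = (-0.9524, -0.3050)
n_1 = (-0.3457, -0.9383)
n_2 = (+0.2359, -0.9718)
n_3 = (+0.9972, -0.0750)
n_4 = (+0.3497, +0.9369)
n_5 = (-0.0656, +0.9978)
n_6 = (-0.6981, +0.7160)
  (0,1): δ = 127.98°  ·
  (0,2): δ = 94.11°  ·
  (0,3): δ = 22.06°  ✓
  (0,4): δ = 51.77°  ·
  (0,5): δ = 76.00°  ·
  (0,6): δ = 116.52°  ·
  (1,2): δ = 146.13°  ·
  (1,3): δ = 74.08°  ·
  (1,4): δ = 0.24°  ✓
  (1,5): δ = 23.98°  ✓
  (1,6): δ = 64.50°  ·
  (2,3): δ = 107.95°  ·
  (2,4): δ = 34.11°  ✓
  (2,5): δ = 9.89°  ✓
  (2,6): δ = 30.63°  ✓
  (3,4): δ = 106.17°  ·
  (3,5): δ = 81.94°  ·
  (3,6): δ = 41.42°  ✓
  (4,5): δ = 155.77°  ·
  (4,6): δ = 115.25°  ·
  (5,6): δ = 139.48°  ·
antipodal pairs: 7

count = 7; pairs: (0,3), (1,4), (1,5), (2,4), (2,5), (2,6), (3,6)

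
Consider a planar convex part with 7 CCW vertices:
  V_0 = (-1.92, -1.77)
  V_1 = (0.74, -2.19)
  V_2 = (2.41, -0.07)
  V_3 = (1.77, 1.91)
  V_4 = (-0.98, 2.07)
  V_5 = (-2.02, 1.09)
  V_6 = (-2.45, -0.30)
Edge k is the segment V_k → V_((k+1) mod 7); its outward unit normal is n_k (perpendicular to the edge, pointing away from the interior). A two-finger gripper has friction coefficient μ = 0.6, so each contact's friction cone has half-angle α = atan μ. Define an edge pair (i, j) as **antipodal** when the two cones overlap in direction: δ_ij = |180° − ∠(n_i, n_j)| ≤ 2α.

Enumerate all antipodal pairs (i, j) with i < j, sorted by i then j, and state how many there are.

α = atan 0.6 = 30.96°;  2α = 61.93°
n_0 = (-0.1560, -0.9878)
n_1 = (+0.7855, -0.6188)
n_2 = (+0.9515, +0.3076)
n_3 = (+0.0581, +0.9983)
n_4 = (-0.6858, +0.7278)
n_5 = (-0.9553, +0.2955)
n_6 = (-0.9407, -0.3392)
  (0,1): δ = 119.26°  ·
  (0,2): δ = 63.11°  ·
  (0,3): δ = 5.64°  ✓
  (0,4): δ = 52.27°  ✓
  (0,5): δ = 81.78°  ·
  (0,6): δ = 118.80°  ·
  (1,2): δ = 123.86°  ·
  (1,3): δ = 55.10°  ✓
  (1,4): δ = 8.47°  ✓
  (1,5): δ = 21.04°  ✓
  (1,6): δ = 58.06°  ✓
  (2,3): δ = 111.24°  ·
  (2,4): δ = 64.61°  ·
  (2,5): δ = 35.10°  ✓
  (2,6): δ = 1.91°  ✓
  (3,4): δ = 133.37°  ·
  (3,5): δ = 103.86°  ·
  (3,6): δ = 66.84°  ·
  (4,5): δ = 150.49°  ·
  (4,6): δ = 113.47°  ·
  (5,6): δ = 142.98°  ·
antipodal pairs: 8

count = 8; pairs: (0,3), (0,4), (1,3), (1,4), (1,5), (1,6), (2,5), (2,6)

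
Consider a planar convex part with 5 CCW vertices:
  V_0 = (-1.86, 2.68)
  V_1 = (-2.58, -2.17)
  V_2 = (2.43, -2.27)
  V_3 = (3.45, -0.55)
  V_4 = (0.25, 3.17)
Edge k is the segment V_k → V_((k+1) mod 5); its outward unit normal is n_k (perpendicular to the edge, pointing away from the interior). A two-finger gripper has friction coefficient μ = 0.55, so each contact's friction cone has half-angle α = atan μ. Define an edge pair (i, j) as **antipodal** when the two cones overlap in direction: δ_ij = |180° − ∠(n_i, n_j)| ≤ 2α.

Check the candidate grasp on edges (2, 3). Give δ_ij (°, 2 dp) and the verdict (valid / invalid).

δ = 108.63°, invalid

α = atan 0.55 = 28.81°;  2α = 57.62°
edge 2: e_2 = (+1.02, +1.72);  n_2 = (+0.8601, -0.5101)
edge 3: e_3 = (-3.20, +3.72);  n_3 = (+0.7581, +0.6521)
∠(n_2, n_3) = 71.37°
δ = |180° − 71.37°| = 108.63°
108.63° > 2α = 57.62°  →  invalid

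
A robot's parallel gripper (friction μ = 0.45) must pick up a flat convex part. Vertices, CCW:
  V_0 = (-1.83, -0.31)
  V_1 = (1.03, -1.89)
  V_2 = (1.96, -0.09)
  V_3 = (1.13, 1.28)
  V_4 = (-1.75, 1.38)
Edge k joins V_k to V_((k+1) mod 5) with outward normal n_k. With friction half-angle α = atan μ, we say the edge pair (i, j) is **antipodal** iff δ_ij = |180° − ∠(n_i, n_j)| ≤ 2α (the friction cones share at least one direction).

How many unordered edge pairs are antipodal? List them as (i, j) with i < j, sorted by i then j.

count = 4; pairs: (0,2), (0,3), (1,4), (2,4)

α = atan 0.45 = 24.23°;  2α = 48.46°
n_0 = (-0.4836, -0.8753)
n_1 = (+0.8884, -0.4590)
n_2 = (+0.8553, +0.5182)
n_3 = (+0.0347, +0.9994)
n_4 = (-0.9989, +0.0473)
  (0,1): δ = 88.41°  ·
  (0,2): δ = 29.87°  ✓
  (0,3): δ = 26.93°  ✓
  (0,4): δ = 116.21°  ·
  (1,2): δ = 121.47°  ·
  (1,3): δ = 64.66°  ·
  (1,4): δ = 24.61°  ✓
  (2,3): δ = 123.20°  ·
  (2,4): δ = 33.92°  ✓
  (3,4): δ = 90.72°  ·
antipodal pairs: 4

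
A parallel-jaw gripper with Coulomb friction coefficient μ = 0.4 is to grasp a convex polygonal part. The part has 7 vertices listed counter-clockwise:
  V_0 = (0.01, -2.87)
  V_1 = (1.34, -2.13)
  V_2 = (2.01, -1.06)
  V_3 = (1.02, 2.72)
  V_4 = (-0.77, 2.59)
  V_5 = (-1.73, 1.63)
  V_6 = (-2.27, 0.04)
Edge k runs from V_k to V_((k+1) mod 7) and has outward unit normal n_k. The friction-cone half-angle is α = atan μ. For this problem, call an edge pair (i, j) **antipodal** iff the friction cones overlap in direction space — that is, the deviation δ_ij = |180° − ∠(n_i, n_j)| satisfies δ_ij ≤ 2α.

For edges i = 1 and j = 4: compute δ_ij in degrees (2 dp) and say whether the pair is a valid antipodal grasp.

δ = 12.95°, valid

α = atan 0.4 = 21.80°;  2α = 43.60°
edge 1: e_1 = (+0.67, +1.07);  n_1 = (+0.8476, -0.5307)
edge 4: e_4 = (-0.96, -0.96);  n_4 = (-0.7071, +0.7071)
∠(n_1, n_4) = 167.05°
δ = |180° − 167.05°| = 12.95°
12.95° ≤ 2α = 43.60°  →  valid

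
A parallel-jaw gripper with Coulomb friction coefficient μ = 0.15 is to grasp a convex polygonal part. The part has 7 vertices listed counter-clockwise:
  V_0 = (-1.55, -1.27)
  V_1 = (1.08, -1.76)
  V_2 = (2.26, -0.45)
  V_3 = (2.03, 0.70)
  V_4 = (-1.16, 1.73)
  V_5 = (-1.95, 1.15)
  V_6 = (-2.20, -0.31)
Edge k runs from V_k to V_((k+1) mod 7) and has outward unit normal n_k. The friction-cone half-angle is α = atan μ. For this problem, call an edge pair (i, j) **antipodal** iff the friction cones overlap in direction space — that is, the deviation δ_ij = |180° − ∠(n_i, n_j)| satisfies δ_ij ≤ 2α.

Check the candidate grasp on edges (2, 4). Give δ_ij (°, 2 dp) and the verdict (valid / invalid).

δ = 65.02°, invalid

α = atan 0.15 = 8.53°;  2α = 17.06°
edge 2: e_2 = (-0.23, +1.15);  n_2 = (+0.9806, +0.1961)
edge 4: e_4 = (-0.79, -0.58);  n_4 = (-0.5918, +0.8061)
∠(n_2, n_4) = 114.98°
δ = |180° − 114.98°| = 65.02°
65.02° > 2α = 17.06°  →  invalid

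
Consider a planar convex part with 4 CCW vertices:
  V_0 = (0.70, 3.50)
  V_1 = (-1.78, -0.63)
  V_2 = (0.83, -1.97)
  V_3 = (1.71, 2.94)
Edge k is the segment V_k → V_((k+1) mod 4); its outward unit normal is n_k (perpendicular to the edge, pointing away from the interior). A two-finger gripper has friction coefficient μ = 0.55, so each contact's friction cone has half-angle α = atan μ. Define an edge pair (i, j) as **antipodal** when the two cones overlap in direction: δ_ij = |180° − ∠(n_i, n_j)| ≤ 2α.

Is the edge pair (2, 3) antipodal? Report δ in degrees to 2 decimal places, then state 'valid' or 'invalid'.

δ = 108.85°, invalid

α = atan 0.55 = 28.81°;  2α = 57.62°
edge 2: e_2 = (+0.88, +4.91);  n_2 = (+0.9843, -0.1764)
edge 3: e_3 = (-1.01, +0.56);  n_3 = (+0.4849, +0.8746)
∠(n_2, n_3) = 71.15°
δ = |180° − 71.15°| = 108.85°
108.85° > 2α = 57.62°  →  invalid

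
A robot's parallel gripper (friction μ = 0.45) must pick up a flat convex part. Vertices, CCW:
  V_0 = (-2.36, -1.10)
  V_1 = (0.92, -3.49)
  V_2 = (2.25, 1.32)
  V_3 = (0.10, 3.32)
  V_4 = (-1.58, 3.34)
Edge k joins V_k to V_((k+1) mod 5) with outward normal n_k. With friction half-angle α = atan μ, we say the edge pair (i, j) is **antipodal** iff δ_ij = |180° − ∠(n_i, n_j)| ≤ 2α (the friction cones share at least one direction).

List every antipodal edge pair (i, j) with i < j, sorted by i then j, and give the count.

α = atan 0.45 = 24.23°;  2α = 48.46°
n_0 = (-0.5889, -0.8082)
n_1 = (+0.9638, -0.2665)
n_2 = (+0.6811, +0.7322)
n_3 = (+0.0119, +0.9999)
n_4 = (-0.9849, +0.1730)
  (0,1): δ = 69.38°  ·
  (0,2): δ = 6.85°  ✓
  (0,3): δ = 35.40°  ✓
  (0,4): δ = 116.12°  ·
  (1,2): δ = 117.47°  ·
  (1,3): δ = 75.23°  ·
  (1,4): δ = 5.49°  ✓
  (2,3): δ = 137.75°  ·
  (2,4): δ = 57.03°  ·
  (3,4): δ = 99.28°  ·
antipodal pairs: 3

count = 3; pairs: (0,2), (0,3), (1,4)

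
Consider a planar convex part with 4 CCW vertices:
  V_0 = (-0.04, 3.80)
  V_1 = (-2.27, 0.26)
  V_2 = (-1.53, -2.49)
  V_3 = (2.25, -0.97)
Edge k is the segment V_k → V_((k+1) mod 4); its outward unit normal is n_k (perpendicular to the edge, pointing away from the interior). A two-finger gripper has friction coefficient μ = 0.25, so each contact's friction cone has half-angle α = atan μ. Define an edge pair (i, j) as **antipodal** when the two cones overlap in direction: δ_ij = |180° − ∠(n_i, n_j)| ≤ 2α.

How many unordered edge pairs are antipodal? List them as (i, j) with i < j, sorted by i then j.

α = atan 0.25 = 14.04°;  2α = 28.07°
n_0 = (-0.8461, +0.5330)
n_1 = (-0.9656, -0.2598)
n_2 = (+0.3731, -0.9278)
n_3 = (+0.9015, +0.4328)
  (0,1): δ = 132.73°  ·
  (0,2): δ = 35.89°  ·
  (0,3): δ = 57.85°  ·
  (1,2): δ = 83.16°  ·
  (1,3): δ = 10.58°  ✓
  (2,3): δ = 86.26°  ·
antipodal pairs: 1

count = 1; pairs: (1,3)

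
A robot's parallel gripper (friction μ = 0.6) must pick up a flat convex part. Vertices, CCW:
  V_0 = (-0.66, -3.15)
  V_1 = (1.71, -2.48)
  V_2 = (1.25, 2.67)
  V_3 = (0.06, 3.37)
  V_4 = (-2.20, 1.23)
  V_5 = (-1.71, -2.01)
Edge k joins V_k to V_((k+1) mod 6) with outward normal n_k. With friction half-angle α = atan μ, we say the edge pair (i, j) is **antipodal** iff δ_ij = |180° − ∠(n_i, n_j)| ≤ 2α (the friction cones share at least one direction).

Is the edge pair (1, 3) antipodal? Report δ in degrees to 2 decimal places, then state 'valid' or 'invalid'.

δ = 51.67°, valid

α = atan 0.6 = 30.96°;  2α = 61.93°
edge 1: e_1 = (-0.46, +5.15);  n_1 = (+0.9960, +0.0890)
edge 3: e_3 = (-2.26, -2.14);  n_3 = (-0.6876, +0.7261)
∠(n_1, n_3) = 128.33°
δ = |180° − 128.33°| = 51.67°
51.67° ≤ 2α = 61.93°  →  valid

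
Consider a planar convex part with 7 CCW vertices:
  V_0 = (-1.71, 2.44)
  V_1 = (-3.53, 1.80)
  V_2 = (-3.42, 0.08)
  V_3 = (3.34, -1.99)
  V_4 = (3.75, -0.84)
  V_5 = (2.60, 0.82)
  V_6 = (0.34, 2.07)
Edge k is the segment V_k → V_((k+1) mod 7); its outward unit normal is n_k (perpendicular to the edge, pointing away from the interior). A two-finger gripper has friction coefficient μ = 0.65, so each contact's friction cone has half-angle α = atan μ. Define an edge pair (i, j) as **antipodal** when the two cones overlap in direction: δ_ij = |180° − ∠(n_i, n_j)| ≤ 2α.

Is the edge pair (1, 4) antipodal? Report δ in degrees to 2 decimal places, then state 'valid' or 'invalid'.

δ = 31.05°, valid

α = atan 0.65 = 33.02°;  2α = 66.05°
edge 1: e_1 = (+0.11, -1.72);  n_1 = (-0.9980, -0.0638)
edge 4: e_4 = (-1.15, +1.66);  n_4 = (+0.8220, +0.5695)
∠(n_1, n_4) = 148.95°
δ = |180° − 148.95°| = 31.05°
31.05° ≤ 2α = 66.05°  →  valid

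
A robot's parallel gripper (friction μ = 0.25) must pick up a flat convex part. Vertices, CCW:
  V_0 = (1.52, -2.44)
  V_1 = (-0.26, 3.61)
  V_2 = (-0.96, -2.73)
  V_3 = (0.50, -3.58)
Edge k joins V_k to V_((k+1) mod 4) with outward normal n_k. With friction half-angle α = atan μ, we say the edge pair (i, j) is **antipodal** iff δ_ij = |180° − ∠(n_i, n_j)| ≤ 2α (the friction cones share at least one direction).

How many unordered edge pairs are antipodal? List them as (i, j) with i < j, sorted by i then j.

count = 1; pairs: (0,1)

α = atan 0.25 = 14.04°;  2α = 28.07°
n_0 = (+0.9593, +0.2823)
n_1 = (-0.9940, +0.1097)
n_2 = (-0.5031, -0.8642)
n_3 = (+0.7452, -0.6668)
  (0,1): δ = 22.70°  ✓
  (0,2): δ = 43.40°  ·
  (0,3): δ = 121.79°  ·
  (1,2): δ = 113.91°  ·
  (1,3): δ = 35.52°  ·
  (2,3): δ = 101.61°  ·
antipodal pairs: 1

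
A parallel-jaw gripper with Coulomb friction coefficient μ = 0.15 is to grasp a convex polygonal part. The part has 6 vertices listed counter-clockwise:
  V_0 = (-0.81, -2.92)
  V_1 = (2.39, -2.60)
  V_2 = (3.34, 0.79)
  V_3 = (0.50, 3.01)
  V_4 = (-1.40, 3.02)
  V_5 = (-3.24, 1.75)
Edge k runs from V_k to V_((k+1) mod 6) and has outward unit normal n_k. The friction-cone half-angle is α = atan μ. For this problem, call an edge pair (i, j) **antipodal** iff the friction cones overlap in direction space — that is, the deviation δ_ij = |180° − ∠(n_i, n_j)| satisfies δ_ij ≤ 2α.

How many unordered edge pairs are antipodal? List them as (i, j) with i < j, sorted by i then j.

α = atan 0.15 = 8.53°;  2α = 17.06°
n_0 = (+0.0995, -0.9950)
n_1 = (+0.9629, -0.2698)
n_2 = (+0.6159, +0.7879)
n_3 = (+0.0053, +1.0000)
n_4 = (-0.5680, +0.8230)
n_5 = (-0.8871, -0.4616)
  (0,1): δ = 111.37°  ·
  (0,2): δ = 43.72°  ·
  (0,3): δ = 6.01°  ✓
  (0,4): δ = 28.90°  ·
  (0,5): δ = 111.78°  ·
  (1,2): δ = 112.36°  ·
  (1,3): δ = 74.65°  ·
  (1,4): δ = 39.73°  ·
  (1,5): δ = 43.14°  ·
  (2,3): δ = 142.29°  ·
  (2,4): δ = 107.37°  ·
  (2,5): δ = 24.50°  ·
  (3,4): δ = 145.08°  ·
  (3,5): δ = 62.21°  ·
  (4,5): δ = 97.12°  ·
antipodal pairs: 1

count = 1; pairs: (0,3)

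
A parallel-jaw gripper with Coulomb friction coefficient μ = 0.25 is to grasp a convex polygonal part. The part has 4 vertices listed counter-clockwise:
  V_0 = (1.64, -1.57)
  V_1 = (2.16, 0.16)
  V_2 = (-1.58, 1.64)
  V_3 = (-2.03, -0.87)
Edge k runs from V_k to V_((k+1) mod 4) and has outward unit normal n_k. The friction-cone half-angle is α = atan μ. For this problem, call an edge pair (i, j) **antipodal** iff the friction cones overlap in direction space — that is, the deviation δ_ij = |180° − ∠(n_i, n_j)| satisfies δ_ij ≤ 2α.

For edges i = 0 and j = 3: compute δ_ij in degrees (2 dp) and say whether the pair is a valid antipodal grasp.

δ = 95.93°, invalid

α = atan 0.25 = 14.04°;  2α = 28.07°
edge 0: e_0 = (+0.52, +1.73);  n_0 = (+0.9577, -0.2879)
edge 3: e_3 = (+3.67, -0.70);  n_3 = (-0.1874, -0.9823)
∠(n_0, n_3) = 84.07°
δ = |180° − 84.07°| = 95.93°
95.93° > 2α = 28.07°  →  invalid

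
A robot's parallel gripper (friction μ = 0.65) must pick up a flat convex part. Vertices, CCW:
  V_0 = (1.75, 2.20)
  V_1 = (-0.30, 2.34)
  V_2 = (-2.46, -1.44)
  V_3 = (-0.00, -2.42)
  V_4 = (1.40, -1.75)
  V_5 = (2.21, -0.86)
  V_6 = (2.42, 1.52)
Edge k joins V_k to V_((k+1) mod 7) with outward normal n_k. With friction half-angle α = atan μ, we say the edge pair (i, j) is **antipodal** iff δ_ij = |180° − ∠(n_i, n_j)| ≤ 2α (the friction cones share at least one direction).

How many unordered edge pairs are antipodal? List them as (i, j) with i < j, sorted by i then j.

count = 7; pairs: (0,2), (0,3), (0,4), (1,3), (1,4), (1,5), (2,6)

α = atan 0.65 = 33.02°;  2α = 66.05°
n_0 = (+0.0681, +0.9977)
n_1 = (-0.8682, +0.4961)
n_2 = (-0.3701, -0.9290)
n_3 = (+0.4317, -0.9020)
n_4 = (+0.7396, -0.6731)
n_5 = (+0.9961, -0.0879)
n_6 = (+0.7123, +0.7018)
  (0,1): δ = 115.84°  ·
  (0,2): δ = 17.81°  ✓
  (0,3): δ = 29.48°  ✓
  (0,4): δ = 51.60°  ✓
  (0,5): δ = 88.86°  ·
  (0,6): δ = 138.48°  ·
  (1,2): δ = 81.98°  ·
  (1,3): δ = 34.68°  ✓
  (1,4): δ = 12.56°  ✓
  (1,5): δ = 24.70°  ✓
  (1,6): δ = 74.32°  ·
  (2,3): δ = 132.70°  ·
  (2,4): δ = 110.58°  ·
  (2,5): δ = 73.32°  ·
  (2,6): δ = 23.70°  ✓
  (3,4): δ = 157.88°  ·
  (3,5): δ = 120.62°  ·
  (3,6): δ = 71.00°  ·
  (4,5): δ = 142.74°  ·
  (4,6): δ = 93.12°  ·
  (5,6): δ = 130.38°  ·
antipodal pairs: 7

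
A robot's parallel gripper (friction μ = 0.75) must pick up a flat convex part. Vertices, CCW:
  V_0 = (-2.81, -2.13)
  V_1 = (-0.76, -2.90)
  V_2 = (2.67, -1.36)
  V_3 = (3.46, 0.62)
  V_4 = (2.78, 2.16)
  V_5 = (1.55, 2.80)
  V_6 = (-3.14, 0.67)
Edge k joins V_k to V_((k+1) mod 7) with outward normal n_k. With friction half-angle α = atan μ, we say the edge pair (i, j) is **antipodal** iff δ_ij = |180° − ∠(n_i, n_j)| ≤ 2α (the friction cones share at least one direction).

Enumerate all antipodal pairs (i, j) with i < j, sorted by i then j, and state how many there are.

count = 10; pairs: (0,3), (0,4), (0,5), (1,4), (1,5), (1,6), (2,5), (2,6), (3,6), (4,6)

α = atan 0.75 = 36.87°;  2α = 73.74°
n_0 = (-0.3516, -0.9361)
n_1 = (+0.4096, -0.9123)
n_2 = (+0.9288, -0.3706)
n_3 = (+0.9148, +0.4039)
n_4 = (+0.4616, +0.8871)
n_5 = (-0.4135, +0.9105)
n_6 = (-0.9931, -0.1170)
  (0,1): δ = 135.23°  ·
  (0,2): δ = 91.16°  ·
  (0,3): δ = 45.59°  ✓
  (0,4): δ = 6.90°  ✓
  (0,5): δ = 45.01°  ✓
  (0,6): δ = 117.31°  ·
  (1,2): δ = 135.93°  ·
  (1,3): δ = 90.35°  ·
  (1,4): δ = 51.67°  ✓
  (1,5): δ = 0.25°  ✓
  (1,6): δ = 72.54°  ✓
  (2,3): δ = 134.42°  ·
  (2,4): δ = 95.74°  ·
  (2,5): δ = 43.82°  ✓
  (2,6): δ = 28.47°  ✓
  (3,4): δ = 141.31°  ·
  (3,5): δ = 89.40°  ·
  (3,6): δ = 17.10°  ✓
  (4,5): δ = 128.09°  ·
  (4,6): δ = 55.79°  ✓
  (5,6): δ = 107.70°  ·
antipodal pairs: 10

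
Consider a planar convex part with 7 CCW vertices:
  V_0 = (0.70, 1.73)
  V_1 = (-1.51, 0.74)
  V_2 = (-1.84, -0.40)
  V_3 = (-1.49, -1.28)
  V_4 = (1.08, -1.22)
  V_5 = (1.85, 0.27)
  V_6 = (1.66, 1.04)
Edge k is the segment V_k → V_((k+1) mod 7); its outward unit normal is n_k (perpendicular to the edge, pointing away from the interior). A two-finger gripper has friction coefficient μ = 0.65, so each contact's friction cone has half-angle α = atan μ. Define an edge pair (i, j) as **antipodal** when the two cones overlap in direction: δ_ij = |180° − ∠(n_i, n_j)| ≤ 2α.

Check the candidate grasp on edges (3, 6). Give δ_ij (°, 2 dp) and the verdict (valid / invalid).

α = atan 0.65 = 33.02°;  2α = 66.05°
edge 3: e_3 = (+2.57, +0.06);  n_3 = (+0.0233, -0.9997)
edge 6: e_6 = (-0.96, +0.69);  n_6 = (+0.5836, +0.8120)
∠(n_3, n_6) = 142.96°
δ = |180° − 142.96°| = 37.04°
37.04° ≤ 2α = 66.05°  →  valid

δ = 37.04°, valid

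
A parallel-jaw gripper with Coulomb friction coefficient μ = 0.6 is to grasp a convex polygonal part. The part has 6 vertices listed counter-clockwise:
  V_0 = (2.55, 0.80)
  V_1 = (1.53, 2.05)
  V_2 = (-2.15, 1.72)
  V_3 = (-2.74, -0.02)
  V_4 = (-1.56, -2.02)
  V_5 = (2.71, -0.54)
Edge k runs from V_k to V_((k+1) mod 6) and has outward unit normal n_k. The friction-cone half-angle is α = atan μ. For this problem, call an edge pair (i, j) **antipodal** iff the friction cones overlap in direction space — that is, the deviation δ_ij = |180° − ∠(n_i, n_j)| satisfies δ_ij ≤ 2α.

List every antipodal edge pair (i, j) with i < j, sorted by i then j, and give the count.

count = 6; pairs: (0,2), (0,3), (1,4), (2,4), (2,5), (3,5)

α = atan 0.6 = 30.96°;  2α = 61.93°
n_0 = (+0.7748, +0.6322)
n_1 = (-0.0893, +0.9960)
n_2 = (-0.9470, +0.3211)
n_3 = (-0.8613, -0.5081)
n_4 = (+0.3275, -0.9449)
n_5 = (+0.9929, +0.1186)
  (0,1): δ = 124.09°  ·
  (0,2): δ = 57.95°  ✓
  (0,3): δ = 8.67°  ✓
  (0,4): δ = 69.90°  ·
  (0,5): δ = 147.59°  ·
  (1,2): δ = 113.86°  ·
  (1,3): δ = 64.58°  ·
  (1,4): δ = 13.99°  ✓
  (1,5): δ = 91.68°  ·
  (2,3): δ = 130.73°  ·
  (2,4): δ = 52.15°  ✓
  (2,5): δ = 25.54°  ✓
  (3,4): δ = 101.42°  ·
  (3,5): δ = 23.73°  ✓
  (4,5): δ = 102.31°  ·
antipodal pairs: 6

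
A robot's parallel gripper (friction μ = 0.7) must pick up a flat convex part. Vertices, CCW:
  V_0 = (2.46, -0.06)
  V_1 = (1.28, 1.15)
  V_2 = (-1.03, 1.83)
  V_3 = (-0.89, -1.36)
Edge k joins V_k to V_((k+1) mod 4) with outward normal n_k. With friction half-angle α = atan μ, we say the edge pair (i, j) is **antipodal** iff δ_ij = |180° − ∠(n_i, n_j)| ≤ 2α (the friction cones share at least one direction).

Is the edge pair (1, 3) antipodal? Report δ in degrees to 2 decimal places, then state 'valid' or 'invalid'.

α = atan 0.7 = 34.99°;  2α = 69.98°
edge 1: e_1 = (-2.31, +0.68);  n_1 = (+0.2824, +0.9593)
edge 3: e_3 = (+3.35, +1.30);  n_3 = (+0.3618, -0.9323)
∠(n_1, n_3) = 142.39°
δ = |180° − 142.39°| = 37.61°
37.61° ≤ 2α = 69.98°  →  valid

δ = 37.61°, valid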